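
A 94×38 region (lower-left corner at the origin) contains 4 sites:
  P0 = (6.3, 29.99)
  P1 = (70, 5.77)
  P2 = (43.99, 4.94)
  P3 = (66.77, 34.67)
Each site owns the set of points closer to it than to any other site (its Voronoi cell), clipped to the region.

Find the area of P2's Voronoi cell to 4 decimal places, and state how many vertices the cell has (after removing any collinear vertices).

Area of P2's cell: 935.7307 (4 vertices)

1. box [0,94]×[0,38]: [(0, 0) (94, 0) (94, 38) (0, 38)]
2. ⊥bis P2·P0 via (25.145,17.465): [(13.5372, 0) (94, 0) (94, 38) (38.7932, 38)]  |A|=2577.722
3. ⊥bis P2·P1 via (56.995,5.355): [(13.5372, 0) (57.1659, 0) (55.9533, 38) (38.7932, 38)]  |A|=1154.9859
4. ⊥bis P2·P3 via (55.38,19.805): [(36.3775, 34.3653) (13.5372, 0) (57.1659, 0) (56.5628, 18.8987)]  |A|=935.7307
5. canonical 4-gon: [(36.3775, 34.3653) (13.5372, 0) (57.1659, 0) (56.5628, 18.8987)]
6. shoelace: 935.7307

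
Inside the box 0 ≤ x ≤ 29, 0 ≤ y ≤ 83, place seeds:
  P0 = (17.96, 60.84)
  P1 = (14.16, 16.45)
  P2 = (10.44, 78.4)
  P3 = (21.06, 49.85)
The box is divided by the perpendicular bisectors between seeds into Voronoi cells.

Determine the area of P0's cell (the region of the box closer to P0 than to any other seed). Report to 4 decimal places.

1. box [0,29]×[0,83]: [(0, 0) (29, 0) (29, 83) (0, 83)]
2. ⊥bis P0·P1 via (16.06,38.645): [(0, 40.0198) (29, 37.5373) (29, 83) (0, 83)]  |A|=1282.4222
3. ⊥bis P0·P2 via (14.2,69.62): [(0, 63.5389) (0, 40.0198) (29, 37.5373) (29, 75.958)]  |A|=898.128
4. ⊥bis P0·P3 via (19.51,55.345): [(0, 63.5389) (0, 49.8417) (29, 58.0219) (29, 75.958)]  |A|=458.6834
5. canonical 4-gon: [(0, 63.5389) (0, 49.8417) (29, 58.0219) (29, 75.958)]
6. shoelace: 458.6834

Area of P0's cell: 458.6834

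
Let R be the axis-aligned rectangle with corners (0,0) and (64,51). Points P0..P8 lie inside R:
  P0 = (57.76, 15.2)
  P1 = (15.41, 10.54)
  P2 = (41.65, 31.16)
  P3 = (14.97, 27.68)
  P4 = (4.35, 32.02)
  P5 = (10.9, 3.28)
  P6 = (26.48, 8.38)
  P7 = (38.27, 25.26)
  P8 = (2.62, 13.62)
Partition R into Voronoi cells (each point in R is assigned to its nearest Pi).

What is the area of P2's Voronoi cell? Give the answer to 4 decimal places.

Area of P2's cell: 798.6411

1. box [0,64]×[0,51]: [(0, 0) (64, 0) (64, 51) (0, 51)]
2. ⊥bis P2·P0 via (49.705,23.18): [(0, 0) (26.7408, 0) (64, 37.6094) (64, 51) (0, 51)]  |A|=2563.3534
3. ⊥bis P2·P1 via (28.53,20.85): [(36.8755, 10.2299) (64, 37.6094) (64, 51) (4.8374, 51)]  |A|=1387.6385
4. ⊥bis P2·P3 via (28.31,29.42): [(29.6065, 19.4801) (36.8755, 10.2299) (64, 37.6094) (64, 51) (25.4952, 51)]  |A|=1062.0727
5. ⊥bis P2·P4 via (23,31.59): [(29.6065, 19.4801) (36.8755, 10.2299) (64, 37.6094) (64, 51) (25.4952, 51)]  |A|=1062.0727
6. ⊥bis P2·P5 via (26.275,17.22): [(29.6065, 19.4801) (36.8755, 10.2299) (64, 37.6094) (64, 51) (25.4952, 51)]  |A|=1062.0727
7. ⊥bis P2·P6 via (34.065,19.77): [(29.141, 23.0491) (41.4528, 14.8502) (64, 37.6094) (64, 51) (25.4952, 51)]  |A|=1004.0481
8. ⊥bis P2·P7 via (39.96,28.21): [(27.5397, 35.3253) (49.3557, 22.8274) (64, 37.6094) (64, 51) (25.4952, 51)]  |A|=798.6411
9. ⊥bis P2·P8 via (22.135,22.39): [(27.5397, 35.3253) (49.3557, 22.8274) (64, 37.6094) (64, 51) (25.4952, 51)]  |A|=798.6411
10. canonical 5-gon: [(27.5397, 35.3253) (49.3557, 22.8274) (64, 37.6094) (64, 51) (25.4952, 51)]
11. shoelace: 798.6411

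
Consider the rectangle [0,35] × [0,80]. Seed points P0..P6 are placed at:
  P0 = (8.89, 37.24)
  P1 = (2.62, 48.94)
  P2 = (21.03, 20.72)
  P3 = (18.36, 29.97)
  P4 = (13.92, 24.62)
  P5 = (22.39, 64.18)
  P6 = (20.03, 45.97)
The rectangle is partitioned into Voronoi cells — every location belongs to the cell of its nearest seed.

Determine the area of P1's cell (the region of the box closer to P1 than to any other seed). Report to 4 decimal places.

Area of P1's cell: 261.3558

1. box [0,35]×[0,80]: [(0, 0) (35, 0) (35, 80) (0, 80)]
2. ⊥bis P1·P0 via (5.755,43.09): [(0, 40.0059) (35, 58.7623) (35, 80) (0, 80)]  |A|=1071.556
3. ⊥bis P1·P2 via (11.825,34.83): [(0, 40.0059) (35, 58.7623) (35, 80) (0, 80)]  |A|=1071.556
4. ⊥bis P1·P3 via (10.49,39.455): [(0, 40.0059) (31.4967, 56.8849) (35, 59.7917) (35, 80) (0, 80)]  |A|=1069.7528
5. ⊥bis P1·P4 via (8.27,36.78): [(0, 40.0059) (31.4967, 56.8849) (35, 59.7917) (35, 80) (0, 80)]  |A|=1069.7528
6. ⊥bis P1·P5 via (12.505,56.56): [(0, 72.782) (0, 40.0059) (17.8798, 49.5876)]  |A|=293.0146
7. ⊥bis P1·P6 via (11.325,47.455): [(12.8106, 56.1636) (0, 72.782) (0, 40.0059) (11.0659, 45.9361)]  |A|=261.3558
8. canonical 4-gon: [(12.8106, 56.1636) (0, 72.782) (0, 40.0059) (11.0659, 45.9361)]
9. shoelace: 261.3558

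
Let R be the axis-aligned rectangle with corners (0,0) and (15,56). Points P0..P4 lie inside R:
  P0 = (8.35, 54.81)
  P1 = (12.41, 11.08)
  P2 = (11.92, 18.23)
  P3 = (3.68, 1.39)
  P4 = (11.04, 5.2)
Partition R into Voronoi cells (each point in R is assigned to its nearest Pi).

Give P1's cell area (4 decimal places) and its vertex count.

Area of P1's cell: 73.0598 (5 vertices)

1. box [0,15]×[0,56]: [(0, 0) (15, 0) (15, 56) (0, 56)]
2. ⊥bis P1·P0 via (10.38,32.945): [(0, 31.9813) (0, 0) (15, 0) (15, 33.3739)]  |A|=490.1642
3. ⊥bis P1·P2 via (12.165,14.655): [(0, 13.8213) (0, 0) (15, 0) (15, 14.8493)]  |A|=215.0295
4. ⊥bis P1·P3 via (8.045,6.235): [(0, 13.8213) (0, 13.483) (14.9656, 0) (15, 0) (15, 14.8493)]  |A|=114.1389
5. ⊥bis P1·P4 via (11.725,8.14): [(0, 13.8213) (0, 13.483) (3.9092, 9.961) (15, 7.3769) (15, 14.8493)]  |A|=73.0598
6. canonical 5-gon: [(0, 13.8213) (0, 13.483) (3.9092, 9.961) (15, 7.3769) (15, 14.8493)]
7. shoelace: 73.0598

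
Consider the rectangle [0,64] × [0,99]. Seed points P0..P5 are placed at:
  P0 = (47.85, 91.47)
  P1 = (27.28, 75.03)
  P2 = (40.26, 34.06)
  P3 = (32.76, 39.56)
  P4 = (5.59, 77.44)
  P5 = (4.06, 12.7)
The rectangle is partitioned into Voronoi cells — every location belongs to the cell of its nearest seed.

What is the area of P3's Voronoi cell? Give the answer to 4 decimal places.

1. box [0,64]×[0,99]: [(0, 0) (64, 0) (64, 99) (0, 99)]
2. ⊥bis P3·P0 via (40.305,65.515): [(0, 77.2315) (0, 0) (64, 0) (64, 58.627)]  |A|=4347.4704
3. ⊥bis P3·P1 via (30.02,57.295): [(55.1997, 61.1852) (0, 52.657) (0, 0) (64, 0) (64, 58.627)]  |A|=3669.2188
4. ⊥bis P3·P2 via (36.51,36.81): [(54.2811, 61.0433) (0, 52.657) (0, 0) (9.516, 0)]  |A|=1719.5827
5. ⊥bis P3·P4 via (19.175,58.5): [(54.2811, 61.0433) (14.0565, 54.8287) (0, 44.7464) (0, 0) (9.516, 0)]  |A|=1663.9852
6. ⊥bis P3·P5 via (18.41,26.13): [(24.167, 19.9786) (54.2811, 61.0433) (14.0565, 54.8287) (0.5906, 45.1701)]  |A|=1015.8003
7. canonical 4-gon: [(24.167, 19.9786) (54.2811, 61.0433) (14.0565, 54.8287) (0.5906, 45.1701)]
8. shoelace: 1015.8003

Area of P3's cell: 1015.8003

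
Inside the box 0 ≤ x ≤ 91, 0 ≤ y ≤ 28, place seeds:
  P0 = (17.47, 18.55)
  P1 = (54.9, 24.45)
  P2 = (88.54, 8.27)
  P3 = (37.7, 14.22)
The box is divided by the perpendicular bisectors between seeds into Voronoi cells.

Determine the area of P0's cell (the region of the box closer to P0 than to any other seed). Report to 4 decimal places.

Area of P0's cell: 758.0865

1. box [0,91]×[0,28]: [(0, 0) (91, 0) (91, 28) (0, 28)]
2. ⊥bis P0·P1 via (36.185,21.5): [(0, 0) (39.574, 0) (35.1604, 28) (0, 28)]  |A|=1046.2818
3. ⊥bis P0·P2 via (53.005,13.41): [(0, 0) (39.574, 0) (35.1604, 28) (0, 28)]  |A|=1046.2818
4. ⊥bis P0·P3 via (27.585,16.385): [(0, 0) (24.078, 0) (30.0711, 28) (0, 28)]  |A|=758.0865
5. canonical 4-gon: [(0, 0) (24.078, 0) (30.0711, 28) (0, 28)]
6. shoelace: 758.0865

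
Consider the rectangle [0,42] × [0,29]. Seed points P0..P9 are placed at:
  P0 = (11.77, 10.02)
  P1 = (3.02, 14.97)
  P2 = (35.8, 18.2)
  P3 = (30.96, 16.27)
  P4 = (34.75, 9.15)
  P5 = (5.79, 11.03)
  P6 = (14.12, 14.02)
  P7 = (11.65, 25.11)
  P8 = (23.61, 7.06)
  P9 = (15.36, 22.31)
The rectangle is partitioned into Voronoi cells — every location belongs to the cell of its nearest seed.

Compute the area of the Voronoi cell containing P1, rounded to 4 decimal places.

Area of P1's cell: 84.0139

1. box [0,42]×[0,29]: [(0, 0) (42, 0) (42, 29) (0, 29)]
2. ⊥bis P1·P0 via (7.395,12.495): [(0, 0) (0.3264, 0) (16.7321, 29) (0, 29)]  |A|=247.3485
3. ⊥bis P1·P2 via (19.41,16.585): [(0, 0) (0.3264, 0) (16.7321, 29) (0, 29)]  |A|=247.3485
4. ⊥bis P1·P3 via (16.99,15.62): [(0, 0) (0.3264, 0) (16.3952, 28.4044) (16.3675, 29) (0, 29)]  |A|=247.2399
5. ⊥bis P1·P4 via (18.885,12.06): [(0, 0) (0.3264, 0) (16.3952, 28.4044) (16.3675, 29) (0, 29)]  |A|=247.2399
6. ⊥bis P1·P5 via (4.405,13): [(0, 9.9031) (9.8438, 16.8237) (16.3952, 28.4044) (16.3675, 29) (0, 29)]  |A|=195.7521
7. ⊥bis P1·P6 via (8.57,14.495): [(0, 9.9031) (8.7005, 16.0199) (9.8114, 29) (0, 29)]  |A|=146.7529
8. ⊥bis P1·P7 via (7.335,20.04): [(0, 26.2827) (0, 9.9031) (8.7005, 16.0199) (8.9285, 18.6838)]  |A|=84.0139
9. ⊥bis P1·P8 via (13.315,11.015): [(0, 26.2827) (0, 9.9031) (8.7005, 16.0199) (8.9285, 18.6838)]  |A|=84.0139
10. ⊥bis P1·P9 via (9.19,18.64): [(0, 26.2827) (0, 9.9031) (8.7005, 16.0199) (8.9285, 18.6838)]  |A|=84.0139
11. canonical 4-gon: [(0, 26.2827) (0, 9.9031) (8.7005, 16.0199) (8.9285, 18.6838)]
12. shoelace: 84.0139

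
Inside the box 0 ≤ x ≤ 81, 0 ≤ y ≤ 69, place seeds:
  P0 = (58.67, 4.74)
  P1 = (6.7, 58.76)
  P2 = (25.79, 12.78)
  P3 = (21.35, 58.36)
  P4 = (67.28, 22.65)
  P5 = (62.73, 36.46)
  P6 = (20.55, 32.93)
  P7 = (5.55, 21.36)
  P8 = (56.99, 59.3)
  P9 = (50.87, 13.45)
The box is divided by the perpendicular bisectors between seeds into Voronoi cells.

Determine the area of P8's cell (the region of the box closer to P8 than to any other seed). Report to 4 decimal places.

Area of P8's cell: 877.4963

1. box [0,81]×[0,69]: [(0, 0) (81, 0) (81, 69) (0, 69)]
2. ⊥bis P8·P0 via (57.83,32.02): [(0, 30.2393) (81, 32.7334) (81, 69) (0, 69)]  |A|=3038.6034
3. ⊥bis P8·P1 via (31.845,59.03): [(32.1435, 31.2291) (81, 32.7334) (81, 69) (31.7379, 69)]  |A|=1816.265
4. ⊥bis P8·P2 via (41.39,36.04): [(32.0244, 42.3213) (47.8425, 31.7125) (81, 32.7334) (81, 69) (31.7379, 69)]  |A|=1729.168
5. ⊥bis P8·P3 via (39.17,58.83): [(39.7419, 37.1453) (47.8425, 31.7125) (81, 32.7334) (81, 69) (38.9018, 69)]  |A|=1512.8621
6. ⊥bis P8·P4 via (62.135,40.975): [(39.7419, 37.1453) (42.3248, 35.413) (81, 46.2716) (81, 69) (38.9018, 69)]  |A|=1186.8994
7. ⊥bis P8·P5 via (59.86,47.88): [(39.5931, 42.7867) (81, 53.1928) (81, 69) (38.9018, 69)]  |A|=879.0315
8. ⊥bis P8·P6 via (38.77,46.115): [(39.5332, 45.0604) (40.9346, 43.1238) (81, 53.1928) (81, 69) (38.9018, 69)]  |A|=877.4963
9. ⊥bis P8·P7 via (31.27,40.33): [(39.5332, 45.0604) (40.9346, 43.1238) (81, 53.1928) (81, 69) (38.9018, 69)]  |A|=877.4963
10. ⊥bis P8·P9 via (53.93,36.375): [(39.5332, 45.0604) (40.9346, 43.1238) (81, 53.1928) (81, 69) (38.9018, 69)]  |A|=877.4963
11. canonical 5-gon: [(39.5332, 45.0604) (40.9346, 43.1238) (81, 53.1928) (81, 69) (38.9018, 69)]
12. shoelace: 877.4963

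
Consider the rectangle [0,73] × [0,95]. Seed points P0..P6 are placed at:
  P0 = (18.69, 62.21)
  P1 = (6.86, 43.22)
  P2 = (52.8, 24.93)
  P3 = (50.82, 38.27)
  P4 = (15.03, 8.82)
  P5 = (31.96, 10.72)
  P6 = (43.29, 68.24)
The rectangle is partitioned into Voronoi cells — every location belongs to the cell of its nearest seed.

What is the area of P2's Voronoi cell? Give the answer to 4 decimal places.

Area of P2's cell: 933.4059

1. box [0,73]×[0,95]: [(0, 0) (73, 0) (73, 95) (0, 95)]
2. ⊥bis P2·P0 via (35.745,43.57): [(0, 10.8645) (0, 0) (73, 0) (73, 77.6571)]  |A|=3231.0385
3. ⊥bis P2·P1 via (29.83,34.075): [(32.387, 40.4975) (16.2638, 0) (73, 0) (73, 77.6571)]  |A|=2725.783
4. ⊥bis P2·P3 via (51.81,31.6): [(27.4023, 27.9773) (16.2638, 0) (73, 0) (73, 34.7451)]  |A|=1585.8111
5. ⊥bis P2·P4 via (33.915,16.875): [(29.0737, 28.2254) (41.1127, 0) (73, 0) (73, 34.7451)]  |A|=1213.1275
6. ⊥bis P2·P5 via (42.38,17.825): [(34.7172, 29.063) (54.5342, 0) (73, 0) (73, 34.7451)]  |A|=933.4059
7. ⊥bis P2·P6 via (48.045,46.585): [(34.7172, 29.063) (54.5342, 0) (73, 0) (73, 34.7451)]  |A|=933.4059
8. canonical 4-gon: [(34.7172, 29.063) (54.5342, 0) (73, 0) (73, 34.7451)]
9. shoelace: 933.4059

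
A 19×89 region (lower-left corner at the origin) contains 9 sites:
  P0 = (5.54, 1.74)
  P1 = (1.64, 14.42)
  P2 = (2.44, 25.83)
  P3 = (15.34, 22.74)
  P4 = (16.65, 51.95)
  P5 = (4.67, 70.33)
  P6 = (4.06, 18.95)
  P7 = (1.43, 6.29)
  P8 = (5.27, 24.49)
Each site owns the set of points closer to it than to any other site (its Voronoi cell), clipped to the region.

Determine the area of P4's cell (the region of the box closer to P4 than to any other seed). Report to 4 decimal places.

Area of P4's cell: 395.5939

1. box [0,19]×[0,89]: [(0, 0) (19, 0) (19, 89) (0, 89)]
2. ⊥bis P4·P0 via (11.095,26.845): [(0, 29.3) (19, 25.0959) (19, 89) (0, 89)]  |A|=1174.2394
3. ⊥bis P4·P1 via (9.145,33.185): [(0, 36.8425) (19, 29.2435) (19, 89) (0, 89)]  |A|=1063.1826
4. ⊥bis P4·P2 via (9.545,38.89): [(0, 44.0827) (19, 33.7462) (19, 89) (0, 89)]  |A|=951.6249
5. ⊥bis P4·P3 via (15.995,37.345): [(0, 44.0827) (12.0606, 37.5214) (19, 37.2102) (19, 89) (0, 89)]  |A|=939.6058
6. ⊥bis P4·P5 via (10.66,61.14): [(0, 54.1919) (0, 44.0827) (12.0606, 37.5214) (19, 37.2102) (19, 66.576)]  |A|=395.9002
7. ⊥bis P4·P6 via (10.355,35.45): [(0, 54.1919) (0, 44.0827) (12.0606, 37.5214) (19, 37.2102) (19, 66.576)]  |A|=395.9002
8. ⊥bis P4·P7 via (9.04,29.12): [(0, 54.1919) (0, 44.0827) (12.0606, 37.5214) (19, 37.2102) (19, 66.576)]  |A|=395.9002
9. ⊥bis P4·P8 via (10.96,38.22): [(0, 54.1919) (0, 44.0827) (10.19, 38.5391) (12.7166, 37.492) (19, 37.2102) (19, 66.576)]  |A|=395.5939
10. canonical 6-gon: [(0, 54.1919) (0, 44.0827) (10.19, 38.5391) (12.7166, 37.492) (19, 37.2102) (19, 66.576)]
11. shoelace: 395.5939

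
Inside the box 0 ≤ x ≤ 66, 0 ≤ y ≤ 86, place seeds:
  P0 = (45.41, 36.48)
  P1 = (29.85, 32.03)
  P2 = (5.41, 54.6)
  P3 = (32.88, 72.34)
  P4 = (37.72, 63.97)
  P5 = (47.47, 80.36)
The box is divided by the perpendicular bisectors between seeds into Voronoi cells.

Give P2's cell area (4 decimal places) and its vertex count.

1. box [0,66]×[0,86]: [(0, 0) (66, 0) (66, 86) (0, 86)]
2. ⊥bis P2·P0 via (25.41,45.54): [(0, 0) (4.7804, 0) (43.7384, 86) (0, 86)]  |A|=2086.3067
3. ⊥bis P2·P1 via (17.63,43.315): [(0, 24.2243) (30.9225, 57.7088) (43.7384, 86) (0, 86)]  |A|=1573.8343
4. ⊥bis P2·P3 via (19.145,63.47): [(0, 24.2243) (26.1812, 52.5747) (4.5952, 86) (0, 86)]  |A|=885.4785
5. ⊥bis P2·P4 via (21.565,59.285): [(0, 24.2243) (24.1491, 50.3743) (21.3346, 60.0794) (4.5952, 86) (0, 86)]  |A|=872.5214
6. ⊥bis P2·P5 via (26.44,67.48): [(0, 24.2243) (24.1491, 50.3743) (21.3346, 60.0794) (4.5952, 86) (0, 86)]  |A|=872.5214
7. canonical 5-gon: [(0, 24.2243) (24.1491, 50.3743) (21.3346, 60.0794) (4.5952, 86) (0, 86)]
8. shoelace: 872.5214

Area of P2's cell: 872.5214 (5 vertices)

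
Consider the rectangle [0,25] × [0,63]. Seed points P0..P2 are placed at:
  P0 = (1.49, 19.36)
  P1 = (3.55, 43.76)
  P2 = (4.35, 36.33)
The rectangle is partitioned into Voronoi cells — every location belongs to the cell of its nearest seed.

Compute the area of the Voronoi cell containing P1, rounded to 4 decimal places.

Area of P1's cell: 550.8602

1. box [0,25]×[0,63]: [(0, 0) (25, 0) (25, 63) (0, 63)]
2. ⊥bis P1·P0 via (2.52,31.56): [(0, 31.7728) (25, 29.6621) (25, 63) (0, 63)]  |A|=807.0643
3. ⊥bis P1·P2 via (3.95,40.045): [(0, 39.6197) (25, 42.3115) (25, 63) (0, 63)]  |A|=550.8602
4. canonical 4-gon: [(0, 39.6197) (25, 42.3115) (25, 63) (0, 63)]
5. shoelace: 550.8602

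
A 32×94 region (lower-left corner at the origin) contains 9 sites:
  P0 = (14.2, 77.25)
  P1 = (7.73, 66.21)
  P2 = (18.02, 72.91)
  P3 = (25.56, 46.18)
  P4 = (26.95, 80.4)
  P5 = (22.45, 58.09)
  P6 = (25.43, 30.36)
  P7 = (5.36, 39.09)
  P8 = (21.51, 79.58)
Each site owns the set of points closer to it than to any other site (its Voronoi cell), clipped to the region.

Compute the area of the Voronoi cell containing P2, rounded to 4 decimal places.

1. box [0,32]×[0,94]: [(0, 0) (32, 0) (32, 94) (0, 94)]
2. ⊥bis P2·P0 via (16.11,75.08): [(0, 60.9002) (0, 0) (32, 0) (32, 89.0661)]  |A|=2399.4618
3. ⊥bis P2·P1 via (12.875,69.56): [(11.7688, 71.2589) (32, 40.1874) (32, 89.0661)]  |A|=494.4376
4. ⊥bis P2·P3 via (21.79,59.545): [(11.7688, 71.2589) (19.7674, 58.9745) (32, 62.425) (32, 89.0661)]  |A|=358.426
5. ⊥bis P2·P4 via (22.485,76.655): [(20.5375, 78.977) (11.7688, 71.2589) (19.7674, 58.9745) (32, 62.425) (32, 65.3107)]  |A|=222.277
6. ⊥bis P2·P5 via (20.235,65.5): [(29.5146, 68.2739) (20.5375, 78.977) (11.7688, 71.2589) (16.287, 64.3198)]  |A|=136.3955
7. ⊥bis P2·P6 via (21.725,51.635): [(29.5146, 68.2739) (20.5375, 78.977) (11.7688, 71.2589) (16.287, 64.3198)]  |A|=136.3955
8. ⊥bis P2·P7 via (11.69,56): [(29.5146, 68.2739) (20.5375, 78.977) (11.7688, 71.2589) (16.287, 64.3198)]  |A|=136.3955
9. ⊥bis P2·P8 via (19.765,76.245): [(29.5146, 68.2739) (25.2251, 73.388) (18.3028, 77.0101) (11.7688, 71.2589) (16.287, 64.3198)]  |A|=125.5408
10. canonical 5-gon: [(29.5146, 68.2739) (25.2251, 73.388) (18.3028, 77.0101) (11.7688, 71.2589) (16.287, 64.3198)]
11. shoelace: 125.5408

Area of P2's cell: 125.5408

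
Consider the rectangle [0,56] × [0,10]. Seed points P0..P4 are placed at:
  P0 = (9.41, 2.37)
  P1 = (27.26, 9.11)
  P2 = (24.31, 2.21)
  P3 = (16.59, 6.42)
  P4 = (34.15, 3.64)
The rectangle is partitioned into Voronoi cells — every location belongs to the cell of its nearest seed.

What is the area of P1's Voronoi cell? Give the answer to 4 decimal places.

1. box [0,56]×[0,10]: [(0, 0) (56, 0) (56, 10) (0, 10)]
2. ⊥bis P1·P0 via (18.335,5.74): [(20.5024, 0) (56, 0) (56, 10) (16.7265, 10)]  |A|=373.8558
3. ⊥bis P1·P2 via (25.785,5.66): [(16.9368, 9.4429) (39.0236, 0) (56, 0) (56, 10) (16.7265, 10)]  |A|=286.4084
4. ⊥bis P1·P3 via (21.925,7.765): [(22.0535, 7.2554) (39.0236, 0) (56, 0) (56, 10) (21.3615, 10)]  |A|=278.8524
5. ⊥bis P1·P4 via (30.705,6.375): [(22.0535, 7.2554) (29.0344, 4.2708) (33.5829, 10) (21.3615, 10)]  |A|=43.5571
6. canonical 4-gon: [(22.0535, 7.2554) (29.0344, 4.2708) (33.5829, 10) (21.3615, 10)]
7. shoelace: 43.5571

Area of P1's cell: 43.5571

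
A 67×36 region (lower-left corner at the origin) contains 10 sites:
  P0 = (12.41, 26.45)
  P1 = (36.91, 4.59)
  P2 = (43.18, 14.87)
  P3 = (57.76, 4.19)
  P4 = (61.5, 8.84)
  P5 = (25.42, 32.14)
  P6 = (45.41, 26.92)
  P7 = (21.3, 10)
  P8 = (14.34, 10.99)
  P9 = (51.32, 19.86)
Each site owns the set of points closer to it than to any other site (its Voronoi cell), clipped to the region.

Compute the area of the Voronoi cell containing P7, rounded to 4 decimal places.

1. box [0,67]×[0,36]: [(0, 0) (67, 0) (67, 36) (0, 36)]
2. ⊥bis P7·P0 via (16.855,18.225): [(0, 9.1161) (0, 0) (67, 0) (67, 36) (49.7457, 36)]  |A|=1743.3208
3. ⊥bis P7·P1 via (29.105,7.295): [(36.5892, 28.8899) (0, 9.1161) (0, 0) (26.5768, 0)]  |A|=550.6752
4. ⊥bis P7·P2 via (32.24,12.435): [(31.7106, 14.8133) (29.4377, 25.025) (0, 9.1161) (0, 0) (26.5768, 0)]  |A|=509.7687
5. ⊥bis P7·P3 via (39.53,7.095): [(31.7106, 14.8133) (29.4377, 25.025) (0, 9.1161) (0, 0) (26.5768, 0)]  |A|=509.7687
6. ⊥bis P7·P4 via (41.4,9.42): [(31.7106, 14.8133) (29.4377, 25.025) (0, 9.1161) (0, 0) (26.5768, 0)]  |A|=509.7687
7. ⊥bis P7·P5 via (23.36,21.07): [(31.7106, 14.8133) (30.6187, 19.7192) (22.4371, 21.2417) (0, 9.1161) (0, 0) (26.5768, 0)]  |A|=488.9629
8. ⊥bis P7·P6 via (33.355,18.46): [(31.7106, 14.8133) (30.6187, 19.7192) (22.4371, 21.2417) (0, 9.1161) (0, 0) (26.5768, 0)]  |A|=488.9629
9. ⊥bis P7·P8 via (17.82,10.495): [(31.7106, 14.8133) (30.6187, 19.7192) (22.4371, 21.2417) (19.0914, 19.4336) (16.3272, 0) (26.5768, 0)]  |A|=243.2947
10. ⊥bis P7·P9 via (36.31,14.93): [(31.7106, 14.8133) (30.6187, 19.7192) (22.4371, 21.2417) (19.0914, 19.4336) (16.3272, 0) (26.5768, 0)]  |A|=243.2947
11. canonical 6-gon: [(31.7106, 14.8133) (30.6187, 19.7192) (22.4371, 21.2417) (19.0914, 19.4336) (16.3272, 0) (26.5768, 0)]
12. shoelace: 243.2947

Area of P7's cell: 243.2947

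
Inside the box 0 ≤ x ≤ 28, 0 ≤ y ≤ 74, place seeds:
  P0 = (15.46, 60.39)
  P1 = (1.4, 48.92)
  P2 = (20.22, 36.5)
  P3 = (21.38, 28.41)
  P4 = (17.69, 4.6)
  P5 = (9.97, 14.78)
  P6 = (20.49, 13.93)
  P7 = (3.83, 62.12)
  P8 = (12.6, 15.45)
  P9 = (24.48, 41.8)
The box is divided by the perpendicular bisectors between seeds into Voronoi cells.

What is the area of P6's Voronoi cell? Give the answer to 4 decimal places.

1. box [0,28]×[0,74]: [(0, 0) (28, 0) (28, 74) (0, 74)]
2. ⊥bis P6·P0 via (17.975,37.16): [(0, 35.2139) (0, 0) (28, 0) (28, 38.2454)]  |A|=1028.4301
3. ⊥bis P6·P1 via (10.945,31.425): [(22.3186, 37.6303) (0, 25.4536) (0, 0) (28, 0) (28, 38.2454)]  |A|=919.5113
4. ⊥bis P6·P2 via (20.355,25.215): [(0, 24.9715) (0, 0) (28, 0) (28, 25.3065)]  |A|=703.8913
5. ⊥bis P6·P3 via (20.935,21.17): [(0, 22.4568) (0, 0) (28, 0) (28, 20.7358)]  |A|=604.6951
6. ⊥bis P6·P4 via (19.09,9.265): [(0, 22.4568) (0, 14.994) (28, 6.591) (28, 20.7358)]  |A|=302.5038
7. ⊥bis P6·P5 via (15.23,14.355): [(15.8061, 21.4852) (14.9199, 10.5165) (28, 6.591) (28, 20.7358)]  |A|=159.7154
8. ⊥bis P6·P7 via (12.16,38.025): [(15.8061, 21.4852) (14.9199, 10.5165) (28, 6.591) (28, 20.7358)]  |A|=159.7154
9. ⊥bis P6·P8 via (16.545,14.69): [(17.8301, 21.3608) (15.6961, 10.2835) (28, 6.591) (28, 20.7358)]  |A|=144.0119
10. ⊥bis P6·P9 via (22.485,27.865): [(17.8301, 21.3608) (15.6961, 10.2835) (28, 6.591) (28, 20.7358)]  |A|=144.0119
11. canonical 4-gon: [(17.8301, 21.3608) (15.6961, 10.2835) (28, 6.591) (28, 20.7358)]
12. shoelace: 144.0119

Area of P6's cell: 144.0119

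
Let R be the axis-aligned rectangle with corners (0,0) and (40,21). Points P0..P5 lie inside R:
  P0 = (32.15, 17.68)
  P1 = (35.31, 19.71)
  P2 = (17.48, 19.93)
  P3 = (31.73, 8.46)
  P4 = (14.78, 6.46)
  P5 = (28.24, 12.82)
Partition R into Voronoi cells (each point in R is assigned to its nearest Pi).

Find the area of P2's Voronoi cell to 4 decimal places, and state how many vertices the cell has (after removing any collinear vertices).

Area of P2's cell: 157.3932 (5 vertices)

1. box [0,40]×[0,21]: [(0, 0) (40, 0) (40, 21) (0, 21)]
2. ⊥bis P2·P0 via (24.815,18.805): [(0, 0) (21.9308, 0) (25.1517, 21) (0, 21)]  |A|=494.3658
3. ⊥bis P2·P1 via (26.395,19.82): [(0, 0) (21.9308, 0) (25.1517, 21) (0, 21)]  |A|=494.3658
4. ⊥bis P2·P3 via (24.605,14.195): [(0, 0) (13.1793, 0) (23.9909, 13.4321) (25.1517, 21) (0, 21)]  |A|=435.5901
5. ⊥bis P2·P4 via (16.13,13.195): [(0, 16.4282) (22.7345, 11.8712) (23.9909, 13.4321) (25.1517, 21) (0, 21)]  |A|=170.6201
6. ⊥bis P2·P5 via (22.86,16.375): [(0, 16.4282) (20.2173, 12.3757) (24.9206, 19.4934) (25.1517, 21) (0, 21)]  |A|=157.3932
7. canonical 5-gon: [(0, 16.4282) (20.2173, 12.3757) (24.9206, 19.4934) (25.1517, 21) (0, 21)]
8. shoelace: 157.3932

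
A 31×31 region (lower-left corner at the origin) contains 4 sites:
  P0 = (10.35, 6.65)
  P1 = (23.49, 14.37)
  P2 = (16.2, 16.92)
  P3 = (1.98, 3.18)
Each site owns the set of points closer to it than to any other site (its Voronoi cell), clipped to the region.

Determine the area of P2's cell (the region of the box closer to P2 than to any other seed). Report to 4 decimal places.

Area of P2's cell: 376.2190

1. box [0,31]×[0,31]: [(0, 0) (31, 0) (31, 31) (0, 31)]
2. ⊥bis P2·P0 via (13.275,11.785): [(0, 19.3467) (31, 1.6885) (31, 31) (0, 31)]  |A|=634.9546
3. ⊥bis P2·P1 via (19.845,15.645): [(0, 19.3467) (17.6275, 9.3057) (25.2161, 31) (0, 31)]  |A|=376.2322
4. ⊥bis P2·P3 via (9.09,10.05): [(0, 19.4576) (0.2382, 19.211) (17.6275, 9.3057) (25.2161, 31) (0, 31)]  |A|=376.219
5. canonical 5-gon: [(0, 19.4576) (0.2382, 19.211) (17.6275, 9.3057) (25.2161, 31) (0, 31)]
6. shoelace: 376.219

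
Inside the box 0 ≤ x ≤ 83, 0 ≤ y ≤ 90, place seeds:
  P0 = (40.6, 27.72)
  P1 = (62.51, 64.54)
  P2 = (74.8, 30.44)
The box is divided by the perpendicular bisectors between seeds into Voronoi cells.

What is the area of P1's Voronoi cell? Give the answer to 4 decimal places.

Area of P1's cell: 2811.1776

1. box [0,83]×[0,90]: [(0, 0) (83, 0) (83, 90) (0, 90)]
2. ⊥bis P1·P0 via (51.555,46.13): [(0, 76.8082) (83, 27.4184) (83, 90) (0, 90)]  |A|=3144.5962
3. ⊥bis P1·P2 via (68.655,47.49): [(0, 76.8082) (56.5819, 43.1387) (83, 52.6601) (83, 90) (0, 90)]  |A|=2811.1776
4. canonical 5-gon: [(0, 76.8082) (56.5819, 43.1387) (83, 52.6601) (83, 90) (0, 90)]
5. shoelace: 2811.1776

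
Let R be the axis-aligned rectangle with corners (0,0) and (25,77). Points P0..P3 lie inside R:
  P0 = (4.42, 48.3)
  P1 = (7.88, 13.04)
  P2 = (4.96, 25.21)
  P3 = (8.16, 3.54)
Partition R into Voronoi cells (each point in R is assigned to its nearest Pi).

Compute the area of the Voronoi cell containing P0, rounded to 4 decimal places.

Area of P0's cell: 1001.5587

1. box [0,25]×[0,77]: [(0, 0) (25, 0) (25, 77) (0, 77)]
2. ⊥bis P0·P1 via (6.15,30.67): [(0, 30.0665) (25, 32.5197) (25, 77) (0, 77)]  |A|=1142.6721
3. ⊥bis P0·P2 via (4.69,36.755): [(0, 36.6453) (25, 37.23) (25, 77) (0, 77)]  |A|=1001.5587
4. ⊥bis P0·P3 via (6.29,25.92): [(0, 36.6453) (25, 37.23) (25, 77) (0, 77)]  |A|=1001.5587
5. canonical 4-gon: [(0, 36.6453) (25, 37.23) (25, 77) (0, 77)]
6. shoelace: 1001.5587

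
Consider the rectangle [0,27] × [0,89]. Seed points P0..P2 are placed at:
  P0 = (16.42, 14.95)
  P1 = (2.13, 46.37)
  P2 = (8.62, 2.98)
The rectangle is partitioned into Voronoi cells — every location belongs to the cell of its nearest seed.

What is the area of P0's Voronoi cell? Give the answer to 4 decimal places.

1. box [0,27]×[0,89]: [(0, 0) (27, 0) (27, 89) (0, 89)]
2. ⊥bis P0·P1 via (9.275,30.66): [(0, 26.4417) (0, 0) (27, 0) (27, 38.7214)]  |A|=879.702
3. ⊥bis P0·P2 via (12.52,8.965): [(0, 26.4417) (0, 17.1234) (26.2778, 0) (27, 0) (27, 38.7214)]  |A|=654.7192
4. canonical 5-gon: [(0, 26.4417) (0, 17.1234) (26.2778, 0) (27, 0) (27, 38.7214)]
5. shoelace: 654.7192

Area of P0's cell: 654.7192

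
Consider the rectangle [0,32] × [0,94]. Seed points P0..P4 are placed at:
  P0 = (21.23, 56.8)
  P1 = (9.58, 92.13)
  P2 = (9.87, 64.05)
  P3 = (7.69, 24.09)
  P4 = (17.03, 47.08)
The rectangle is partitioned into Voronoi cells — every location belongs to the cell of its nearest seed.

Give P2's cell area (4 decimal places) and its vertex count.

Area of P2's cell: 481.2082 (4 vertices)

1. box [0,32]×[0,94]: [(0, 0) (32, 0) (32, 94) (0, 94)]
2. ⊥bis P2·P0 via (15.55,60.425): [(0, 36.0598) (32, 86.2004) (32, 94) (0, 94)]  |A|=1051.8367
3. ⊥bis P2·P1 via (9.725,78.09): [(0, 77.9896) (0, 36.0598) (26.9373, 78.2678)]  |A|=564.7384
4. ⊥bis P2·P3 via (8.78,44.07): [(0, 77.9896) (0, 44.549) (5.2356, 44.2634) (26.9373, 78.2678)]  |A|=542.5154
5. ⊥bis P2·P4 via (13.45,55.565): [(0, 77.9896) (0, 49.8902) (12.0792, 54.9866) (26.9373, 78.2678)]  |A|=481.2082
6. canonical 4-gon: [(0, 77.9896) (0, 49.8902) (12.0792, 54.9866) (26.9373, 78.2678)]
7. shoelace: 481.2082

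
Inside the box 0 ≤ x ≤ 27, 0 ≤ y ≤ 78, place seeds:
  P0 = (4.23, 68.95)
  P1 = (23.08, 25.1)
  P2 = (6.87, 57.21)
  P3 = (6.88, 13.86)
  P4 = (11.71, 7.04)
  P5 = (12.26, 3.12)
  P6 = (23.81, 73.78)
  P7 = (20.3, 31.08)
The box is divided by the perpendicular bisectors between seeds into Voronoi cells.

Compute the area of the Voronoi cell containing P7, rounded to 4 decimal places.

Area of P7's cell: 444.0296

1. box [0,27]×[0,78]: [(0, 0) (27, 0) (27, 78) (0, 78)]
2. ⊥bis P7·P0 via (12.265,50.015): [(0, 44.8104) (0, 0) (27, 0) (27, 56.2677)]  |A|=1364.5548
3. ⊥bis P7·P1 via (21.69,28.09): [(0, 44.8104) (0, 18.0067) (27, 30.5585) (27, 56.2677)]  |A|=708.9244
4. ⊥bis P7·P2 via (13.585,44.145): [(0, 37.1627) (0, 18.0067) (27, 30.5585) (27, 51.0399)]  |A|=535.105
5. ⊥bis P7·P3 via (13.59,22.47): [(0, 37.1627) (0, 33.061) (12.0995, 23.6316) (27, 30.5585) (27, 51.0399)]  |A|=444.0296
6. ⊥bis P7·P4 via (16.005,19.06): [(0, 37.1627) (0, 33.061) (12.0995, 23.6316) (27, 30.5585) (27, 51.0399)]  |A|=444.0296
7. ⊥bis P7·P5 via (16.28,17.1): [(0, 37.1627) (0, 33.061) (12.0995, 23.6316) (27, 30.5585) (27, 51.0399)]  |A|=444.0296
8. ⊥bis P7·P6 via (22.055,52.43): [(0, 37.1627) (0, 33.061) (12.0995, 23.6316) (27, 30.5585) (27, 51.0399)]  |A|=444.0296
9. canonical 5-gon: [(0, 37.1627) (0, 33.061) (12.0995, 23.6316) (27, 30.5585) (27, 51.0399)]
10. shoelace: 444.0296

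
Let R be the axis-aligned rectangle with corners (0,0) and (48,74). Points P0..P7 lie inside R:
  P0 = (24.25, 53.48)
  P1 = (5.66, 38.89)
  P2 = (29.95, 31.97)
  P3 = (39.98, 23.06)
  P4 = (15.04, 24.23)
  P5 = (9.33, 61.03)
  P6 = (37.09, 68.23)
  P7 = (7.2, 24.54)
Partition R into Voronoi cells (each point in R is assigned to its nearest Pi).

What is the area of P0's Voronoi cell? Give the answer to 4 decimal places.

Area of P0's cell: 457.5503

1. box [0,48]×[0,74]: [(0, 0) (48, 0) (48, 74) (0, 74)]
2. ⊥bis P0·P1 via (14.955,46.185): [(0, 65.2401) (48, 4.0804) (48, 74) (0, 74)]  |A|=1888.3095
3. ⊥bis P0·P2 via (27.1,42.725): [(0, 65.2401) (19.294, 40.6565) (48, 48.2634) (48, 74) (0, 74)]  |A|=1254.1504
4. ⊥bis P0·P3 via (32.115,38.27): [(0, 65.2401) (19.294, 40.6565) (48, 48.2634) (48, 74) (0, 74)]  |A|=1254.1504
5. ⊥bis P0·P4 via (19.645,38.855): [(0, 65.2401) (19.294, 40.6565) (48, 48.2634) (48, 74) (0, 74)]  |A|=1254.1504
6. ⊥bis P0·P5 via (16.79,57.255): [(12.6648, 49.103) (19.294, 40.6565) (48, 48.2634) (48, 74) (25.2635, 74)]  |A|=884.1865
7. ⊥bis P0·P6 via (30.67,60.855): [(22.2991, 68.1419) (12.6648, 49.103) (19.294, 40.6565) (45.8034, 47.6813)]  |A|=457.5503
8. ⊥bis P0·P7 via (15.725,39.01): [(22.2991, 68.1419) (12.6648, 49.103) (19.294, 40.6565) (45.8034, 47.6813)]  |A|=457.5503
9. canonical 4-gon: [(22.2991, 68.1419) (12.6648, 49.103) (19.294, 40.6565) (45.8034, 47.6813)]
10. shoelace: 457.5503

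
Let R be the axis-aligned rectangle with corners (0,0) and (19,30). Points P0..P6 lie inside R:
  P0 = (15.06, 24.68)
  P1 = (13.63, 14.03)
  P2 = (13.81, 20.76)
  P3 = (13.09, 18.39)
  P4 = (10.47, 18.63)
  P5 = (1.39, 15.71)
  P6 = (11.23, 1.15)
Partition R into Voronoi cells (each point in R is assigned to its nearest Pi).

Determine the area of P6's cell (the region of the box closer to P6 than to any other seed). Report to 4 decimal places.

Area of P6's cell: 135.4717

1. box [0,19]×[0,30]: [(0, 0) (19, 0) (19, 30) (0, 30)]
2. ⊥bis P6·P0 via (13.145,12.915): [(0, 15.0546) (0, 0) (19, 0) (19, 11.962)]  |A|=256.6577
3. ⊥bis P6·P1 via (12.43,7.59): [(0, 9.9061) (0, 0) (19, 0) (19, 6.3658)]  |A|=154.5833
4. ⊥bis P6·P2 via (12.52,10.955): [(0, 9.9061) (0, 0) (19, 0) (19, 6.3658)]  |A|=154.5833
5. ⊥bis P6·P3 via (12.16,9.77): [(0, 9.9061) (0, 0) (19, 0) (19, 6.3658)]  |A|=154.5833
6. ⊥bis P6·P4 via (10.85,9.89): [(2.123, 9.5106) (0, 9.4183) (0, 0) (19, 0) (19, 6.3658)]  |A|=154.0654
7. ⊥bis P6·P5 via (6.31,8.43): [(6.6584, 8.6655) (0, 4.1655) (0, 0) (19, 0) (19, 6.3658)]  |A|=135.4717
8. canonical 5-gon: [(6.6584, 8.6655) (0, 4.1655) (0, 0) (19, 0) (19, 6.3658)]
9. shoelace: 135.4717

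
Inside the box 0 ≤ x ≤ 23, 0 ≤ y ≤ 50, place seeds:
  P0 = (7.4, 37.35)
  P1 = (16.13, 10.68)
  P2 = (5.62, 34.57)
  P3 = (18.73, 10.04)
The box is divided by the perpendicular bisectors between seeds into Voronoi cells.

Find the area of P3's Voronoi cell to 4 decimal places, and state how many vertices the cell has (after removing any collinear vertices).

Area of P3's cell: 130.2684 (4 vertices)

1. box [0,23]×[0,50]: [(0, 0) (23, 0) (23, 50) (0, 50)]
2. ⊥bis P3·P0 via (13.065,23.695): [(0, 18.2748) (0, 0) (23, 0) (23, 27.8167)]  |A|=530.0519
3. ⊥bis P3·P1 via (17.43,10.36): [(21.5823, 27.2285) (14.8798, 0) (23, 0) (23, 27.8167)]  |A|=130.2684
4. ⊥bis P3·P2 via (12.175,22.305): [(21.5823, 27.2285) (14.8798, 0) (23, 0) (23, 27.8167)]  |A|=130.2684
5. canonical 4-gon: [(21.5823, 27.2285) (14.8798, 0) (23, 0) (23, 27.8167)]
6. shoelace: 130.2684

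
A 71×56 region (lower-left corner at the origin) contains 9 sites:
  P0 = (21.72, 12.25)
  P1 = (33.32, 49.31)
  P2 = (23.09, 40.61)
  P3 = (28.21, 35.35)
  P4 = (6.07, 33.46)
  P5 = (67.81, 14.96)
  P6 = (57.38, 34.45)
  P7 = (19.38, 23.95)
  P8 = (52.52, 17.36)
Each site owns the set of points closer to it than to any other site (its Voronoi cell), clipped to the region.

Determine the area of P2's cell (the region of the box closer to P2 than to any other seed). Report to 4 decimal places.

1. box [0,71]×[0,56]: [(0, 0) (71, 0) (71, 56) (0, 56)]
2. ⊥bis P2·P0 via (22.405,26.43): [(0, 27.5123) (71, 24.0825) (71, 56) (0, 56)]  |A|=2144.3836
3. ⊥bis P2·P1 via (28.205,44.96): [(0, 27.5123) (44.8873, 25.3439) (18.8161, 56) (0, 56)]  |A|=927.7815
4. ⊥bis P2·P3 via (25.65,37.98): [(0, 27.5123) (14.1918, 26.8268) (30.2955, 42.5019) (18.8161, 56) (0, 56)]  |A|=675.2646
5. ⊥bis P2·P4 via (14.58,37.035): [(17.5111, 30.0577) (30.2955, 42.5019) (18.8161, 56) (6.6129, 56)]  |A|=315.9978
6. ⊥bis P2·P5 via (45.45,27.785): [(17.5111, 30.0577) (30.2955, 42.5019) (18.8161, 56) (6.6129, 56)]  |A|=315.9978
7. ⊥bis P2·P6 via (40.235,37.53): [(17.5111, 30.0577) (30.2955, 42.5019) (18.8161, 56) (6.6129, 56)]  |A|=315.9978
8. ⊥bis P2·P7 via (21.235,32.28): [(16.0969, 33.4242) (20.0624, 32.5411) (30.2955, 42.5019) (18.8161, 56) (6.6129, 56)]  |A|=309.9473
9. ⊥bis P2·P8 via (37.805,28.985): [(16.0969, 33.4242) (20.0624, 32.5411) (30.2955, 42.5019) (18.8161, 56) (6.6129, 56)]  |A|=309.9473
10. canonical 5-gon: [(16.0969, 33.4242) (20.0624, 32.5411) (30.2955, 42.5019) (18.8161, 56) (6.6129, 56)]
11. shoelace: 309.9473

Area of P2's cell: 309.9473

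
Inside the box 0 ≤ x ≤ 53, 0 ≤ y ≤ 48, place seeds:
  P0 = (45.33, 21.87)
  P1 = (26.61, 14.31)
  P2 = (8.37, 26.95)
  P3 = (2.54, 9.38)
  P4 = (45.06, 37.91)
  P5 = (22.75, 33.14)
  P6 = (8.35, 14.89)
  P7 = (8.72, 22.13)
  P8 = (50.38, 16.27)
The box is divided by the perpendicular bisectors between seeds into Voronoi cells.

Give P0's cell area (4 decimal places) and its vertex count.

1. box [0,53]×[0,48]: [(0, 0) (53, 0) (53, 48) (0, 48)]
2. ⊥bis P0·P1 via (35.97,18.09): [(43.2756, 0) (53, 0) (53, 48) (23.891, 48)]  |A|=932.0031
3. ⊥bis P0·P2 via (26.85,24.41): [(28.5177, 36.5434) (43.2756, 0) (53, 0) (53, 48) (30.0923, 48)]  |A|=896.4796
4. ⊥bis P0·P3 via (23.935,15.625): [(28.5177, 36.5434) (43.2756, 0) (53, 0) (53, 48) (30.0923, 48)]  |A|=896.4796
5. ⊥bis P0·P4 via (45.195,29.89): [(31.2991, 29.6561) (43.2756, 0) (53, 0) (53, 30.0214)]  |A|=469.94
6. ⊥bis P0·P5 via (34.04,27.505): [(35.146, 29.7208) (33.0051, 25.4316) (43.2756, 0) (53, 0) (53, 30.0214)]  |A|=461.7592
7. ⊥bis P0·P6 via (26.84,18.38): [(35.146, 29.7208) (33.0051, 25.4316) (43.2756, 0) (53, 0) (53, 30.0214)]  |A|=461.7592
8. ⊥bis P0·P7 via (27.025,22): [(35.146, 29.7208) (33.0051, 25.4316) (43.2756, 0) (53, 0) (53, 30.0214)]  |A|=461.7592
9. ⊥bis P0·P8 via (47.855,19.07): [(35.146, 29.7208) (33.0051, 25.4316) (38.8527, 10.9519) (53, 23.7097) (53, 30.0214)]  |A|=240.795
10. canonical 5-gon: [(35.146, 29.7208) (33.0051, 25.4316) (38.8527, 10.9519) (53, 23.7097) (53, 30.0214)]
11. shoelace: 240.795

Area of P0's cell: 240.7950 (5 vertices)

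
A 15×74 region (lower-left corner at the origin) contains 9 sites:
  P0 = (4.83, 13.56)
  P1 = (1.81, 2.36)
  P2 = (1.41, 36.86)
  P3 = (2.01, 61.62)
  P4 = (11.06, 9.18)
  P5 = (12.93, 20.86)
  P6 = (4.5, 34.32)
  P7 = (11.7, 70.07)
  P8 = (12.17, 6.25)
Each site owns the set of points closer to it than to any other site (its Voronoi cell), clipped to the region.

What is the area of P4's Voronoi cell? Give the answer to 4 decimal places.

1. box [0,15]×[0,74]: [(0, 0) (15, 0) (15, 74) (0, 74)]
2. ⊥bis P4·P0 via (7.945,11.37): [(0, 0.0692) (0, 0) (15, 0) (15, 21.4049)]  |A|=161.0557
3. ⊥bis P4·P1 via (6.435,5.77): [(5.1926, 7.4551) (10.6892, 0) (15, 0) (15, 21.4049)]  |A|=121.0315
4. ⊥bis P4·P2 via (6.235,23.02): [(5.1926, 7.4551) (10.6892, 0) (15, 0) (15, 21.4049)]  |A|=121.0315
5. ⊥bis P4·P3 via (6.535,35.4): [(5.1926, 7.4551) (10.6892, 0) (15, 0) (15, 21.4049)]  |A|=121.0315
6. ⊥bis P4·P5 via (11.995,15.02): [(10.6613, 15.2335) (5.1926, 7.4551) (10.6892, 0) (15, 0) (15, 14.5389)]  |A|=106.1367
7. ⊥bis P4·P6 via (7.78,21.75): [(10.6613, 15.2335) (5.1926, 7.4551) (10.6892, 0) (15, 0) (15, 14.5389)]  |A|=106.1367
8. ⊥bis P4·P7 via (11.38,39.625): [(10.6613, 15.2335) (5.1926, 7.4551) (10.6892, 0) (15, 0) (15, 14.5389)]  |A|=106.1367
9. ⊥bis P4·P8 via (11.615,7.715): [(10.6613, 15.2335) (5.1926, 7.4551) (6.445, 5.7564) (15, 8.9974) (15, 14.5389)]  |A|=55.2432
10. canonical 5-gon: [(10.6613, 15.2335) (5.1926, 7.4551) (6.445, 5.7564) (15, 8.9974) (15, 14.5389)]
11. shoelace: 55.2432

Area of P4's cell: 55.2432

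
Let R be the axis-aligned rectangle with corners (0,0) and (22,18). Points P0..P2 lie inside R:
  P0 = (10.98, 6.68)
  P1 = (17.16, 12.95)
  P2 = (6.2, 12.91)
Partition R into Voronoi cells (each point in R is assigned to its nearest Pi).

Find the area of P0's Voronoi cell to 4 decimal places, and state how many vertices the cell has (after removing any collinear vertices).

Area of P0's cell: 162.8761 (5 vertices)

1. box [0,22]×[0,18]: [(0, 0) (22, 0) (22, 18) (0, 18)]
2. ⊥bis P0·P1 via (14.07,9.815): [(0, 0) (22, 0) (22, 1.9988) (5.7658, 18) (0, 18)]  |A|=266.1169
3. ⊥bis P0·P2 via (8.59,9.795): [(0, 3.2043) (0, 0) (22, 0) (22, 1.9988) (11.6828, 12.168)]  |A|=162.8761
4. canonical 5-gon: [(0, 3.2043) (0, 0) (22, 0) (22, 1.9988) (11.6828, 12.168)]
5. shoelace: 162.8761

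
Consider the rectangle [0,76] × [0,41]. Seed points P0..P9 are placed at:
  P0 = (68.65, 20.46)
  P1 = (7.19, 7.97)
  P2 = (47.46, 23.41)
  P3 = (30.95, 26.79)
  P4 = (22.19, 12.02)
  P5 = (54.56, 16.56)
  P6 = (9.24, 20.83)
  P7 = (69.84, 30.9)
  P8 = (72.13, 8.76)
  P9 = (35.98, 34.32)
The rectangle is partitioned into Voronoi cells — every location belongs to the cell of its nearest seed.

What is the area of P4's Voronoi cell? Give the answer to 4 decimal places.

Area of P4's cell: 427.0356

1. box [0,76]×[0,41]: [(0, 0) (76, 0) (76, 41) (0, 41)]
2. ⊥bis P4·P0 via (45.42,16.24): [(0, 0) (48.3702, 0) (40.9221, 41) (0, 41)]  |A|=1830.491
3. ⊥bis P4·P1 via (14.69,9.995): [(17.3887, 0) (48.3702, 0) (40.9221, 41) (6.3186, 41)]  |A|=1344.4913
4. ⊥bis P4·P2 via (34.825,17.715): [(17.3887, 0) (42.8097, 0) (24.3297, 41) (6.3186, 41)]  |A|=890.3585
5. ⊥bis P4·P3 via (26.57,19.405): [(9.3997, 29.5886) (17.3887, 0) (42.8097, 0) (36.7973, 13.3393)]  |A|=509.9692
6. ⊥bis P4·P5 via (38.375,14.29): [(9.3997, 29.5886) (17.3887, 0) (40.3792, 0) (39.2813, 7.8282) (36.7973, 13.3393)]  |A|=500.456
7. ⊥bis P4·P6 via (15.715,16.425): [(20.2802, 23.1355) (13.7384, 13.5195) (17.3887, 0) (40.3792, 0) (39.2813, 7.8282) (36.7973, 13.3393)]  |A|=427.0356
8. ⊥bis P4·P7 via (46.015,21.46): [(20.2802, 23.1355) (13.7384, 13.5195) (17.3887, 0) (40.3792, 0) (39.2813, 7.8282) (36.7973, 13.3393)]  |A|=427.0356
9. ⊥bis P4·P8 via (47.16,10.39): [(20.2802, 23.1355) (13.7384, 13.5195) (17.3887, 0) (40.3792, 0) (39.2813, 7.8282) (36.7973, 13.3393)]  |A|=427.0356
10. ⊥bis P4·P9 via (29.085,23.17): [(20.2802, 23.1355) (13.7384, 13.5195) (17.3887, 0) (40.3792, 0) (39.2813, 7.8282) (36.7973, 13.3393)]  |A|=427.0356
11. canonical 6-gon: [(20.2802, 23.1355) (13.7384, 13.5195) (17.3887, 0) (40.3792, 0) (39.2813, 7.8282) (36.7973, 13.3393)]
12. shoelace: 427.0356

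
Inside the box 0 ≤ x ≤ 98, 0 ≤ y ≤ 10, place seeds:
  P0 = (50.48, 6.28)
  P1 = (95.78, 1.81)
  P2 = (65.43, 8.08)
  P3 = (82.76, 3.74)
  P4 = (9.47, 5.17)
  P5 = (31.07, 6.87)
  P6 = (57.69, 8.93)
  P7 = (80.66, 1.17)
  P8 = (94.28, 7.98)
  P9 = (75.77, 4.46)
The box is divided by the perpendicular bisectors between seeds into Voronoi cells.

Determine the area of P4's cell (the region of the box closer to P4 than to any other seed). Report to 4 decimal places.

1. box [0,98]×[0,10]: [(0, 0) (98, 0) (98, 10) (0, 10)]
2. ⊥bis P4·P0 via (29.975,5.725): [(0, 0) (30.13, 0) (29.8593, 10) (0, 10)]  |A|=299.9462
3. ⊥bis P4·P1 via (52.625,3.49): [(0, 0) (30.13, 0) (29.8593, 10) (0, 10)]  |A|=299.9462
4. ⊥bis P4·P2 via (37.45,6.625): [(0, 0) (30.13, 0) (29.8593, 10) (0, 10)]  |A|=299.9462
5. ⊥bis P4·P3 via (46.115,4.455): [(0, 0) (30.13, 0) (29.8593, 10) (0, 10)]  |A|=299.9462
6. ⊥bis P4·P5 via (20.27,6.02): [(0, 0) (20.7438, 0) (19.9568, 10) (0, 10)]  |A|=203.5028
7. ⊥bis P4·P6 via (33.58,7.05): [(0, 0) (20.7438, 0) (19.9568, 10) (0, 10)]  |A|=203.5028
8. ⊥bis P4·P7 via (45.065,3.17): [(0, 0) (20.7438, 0) (19.9568, 10) (0, 10)]  |A|=203.5028
9. ⊥bis P4·P8 via (51.875,6.575): [(0, 0) (20.7438, 0) (19.9568, 10) (0, 10)]  |A|=203.5028
10. ⊥bis P4·P9 via (42.62,4.815): [(0, 0) (20.7438, 0) (19.9568, 10) (0, 10)]  |A|=203.5028
11. canonical 4-gon: [(0, 0) (20.7438, 0) (19.9568, 10) (0, 10)]
12. shoelace: 203.5028

Area of P4's cell: 203.5028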